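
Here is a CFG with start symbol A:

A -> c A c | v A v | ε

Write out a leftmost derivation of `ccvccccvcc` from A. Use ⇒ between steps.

A ⇒ cAc   [A -> c A c]
cAc ⇒ ccAcc   [A -> c A c]
ccAcc ⇒ ccvAvcc   [A -> v A v]
ccvAvcc ⇒ ccvcAcvcc   [A -> c A c]
ccvcAcvcc ⇒ ccvccAccvcc   [A -> c A c]
ccvccAccvcc ⇒ ccvccccvcc   [A -> ε]

A⇒cAc⇒ccAcc⇒ccvAvcc⇒ccvcAcvcc⇒ccvccAccvcc⇒ccvccccvcc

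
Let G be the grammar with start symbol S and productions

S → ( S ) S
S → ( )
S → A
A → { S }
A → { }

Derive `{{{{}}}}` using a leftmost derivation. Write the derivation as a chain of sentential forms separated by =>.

S => A => {S} => {A} => {{S}} => {{A}} => {{{S}}} => {{{A}}} => {{{{}}}}

S => A   [S → A]
A => {S}   [A → { S }]
{S} => {A}   [S → A]
{A} => {{S}}   [A → { S }]
{{S}} => {{A}}   [S → A]
{{A}} => {{{S}}}   [A → { S }]
{{{S}}} => {{{A}}}   [S → A]
{{{A}}} => {{{{}}}}   [A → { }]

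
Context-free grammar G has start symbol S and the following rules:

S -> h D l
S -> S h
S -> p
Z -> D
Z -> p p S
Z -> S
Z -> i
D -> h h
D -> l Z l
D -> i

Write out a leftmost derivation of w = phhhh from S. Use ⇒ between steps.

S ⇒ Sh ⇒ Shh ⇒ Shhh ⇒ Shhhh ⇒ phhhh

S ⇒ Sh   [S -> S h]
Sh ⇒ Shh   [S -> S h]
Shh ⇒ Shhh   [S -> S h]
Shhh ⇒ Shhhh   [S -> S h]
Shhhh ⇒ phhhh   [S -> p]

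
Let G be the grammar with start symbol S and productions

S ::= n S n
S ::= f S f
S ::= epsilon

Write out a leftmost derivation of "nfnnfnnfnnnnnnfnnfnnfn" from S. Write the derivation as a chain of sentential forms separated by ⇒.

S⇒nSn⇒nfSfn⇒nfnSnfn⇒nfnnSnnfn⇒nfnnfSfnnfn⇒nfnnfnSnfnnfn⇒nfnnfnnSnnfnnfn⇒nfnnfnnfSfnnfnnfn⇒nfnnfnnfnSnfnnfnnfn⇒nfnnfnnfnnSnnfnnfnnfn⇒nfnnfnnfnnnSnnnfnnfnnfn⇒nfnnfnnfnnnnnnfnnfnnfn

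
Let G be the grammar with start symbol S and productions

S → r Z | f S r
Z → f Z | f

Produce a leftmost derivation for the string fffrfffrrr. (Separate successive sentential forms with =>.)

S => fSr => ffSrr => fffSrrr => fffrZrrr => fffrfZrrr => fffrffZrrr => fffrfffrrr

S => fSr   [S → f S r]
fSr => ffSrr   [S → f S r]
ffSrr => fffSrrr   [S → f S r]
fffSrrr => fffrZrrr   [S → r Z]
fffrZrrr => fffrfZrrr   [Z → f Z]
fffrfZrrr => fffrffZrrr   [Z → f Z]
fffrffZrrr => fffrfffrrr   [Z → f]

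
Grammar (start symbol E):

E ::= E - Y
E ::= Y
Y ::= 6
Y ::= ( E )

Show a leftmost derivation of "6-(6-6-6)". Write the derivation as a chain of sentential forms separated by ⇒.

E ⇒ E-Y   [E ::= E - Y]
E-Y ⇒ Y-Y   [E ::= Y]
Y-Y ⇒ 6-Y   [Y ::= 6]
6-Y ⇒ 6-(E)   [Y ::= ( E )]
6-(E) ⇒ 6-(E-Y)   [E ::= E - Y]
6-(E-Y) ⇒ 6-(E-Y-Y)   [E ::= E - Y]
6-(E-Y-Y) ⇒ 6-(Y-Y-Y)   [E ::= Y]
6-(Y-Y-Y) ⇒ 6-(6-Y-Y)   [Y ::= 6]
6-(6-Y-Y) ⇒ 6-(6-6-Y)   [Y ::= 6]
6-(6-6-Y) ⇒ 6-(6-6-6)   [Y ::= 6]

E⇒E-Y⇒Y-Y⇒6-Y⇒6-(E)⇒6-(E-Y)⇒6-(E-Y-Y)⇒6-(Y-Y-Y)⇒6-(6-Y-Y)⇒6-(6-6-Y)⇒6-(6-6-6)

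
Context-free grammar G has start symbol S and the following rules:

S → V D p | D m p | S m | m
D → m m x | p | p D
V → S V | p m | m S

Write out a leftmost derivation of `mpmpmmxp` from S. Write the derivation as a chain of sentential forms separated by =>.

S => VDp => SVDp => mVDp => mpmDp => mpmpDp => mpmpmmxp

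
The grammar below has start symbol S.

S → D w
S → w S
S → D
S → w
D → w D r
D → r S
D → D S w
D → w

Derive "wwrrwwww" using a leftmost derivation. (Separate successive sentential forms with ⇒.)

S⇒D⇒DSw⇒wDrSw⇒wwrSw⇒wwrDww⇒wwrrSww⇒wwrrwSww⇒wwrrwwww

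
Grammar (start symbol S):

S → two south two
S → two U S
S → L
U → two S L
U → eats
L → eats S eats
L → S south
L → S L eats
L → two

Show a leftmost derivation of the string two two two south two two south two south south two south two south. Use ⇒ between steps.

S ⇒ L ⇒ S south ⇒ two U S south ⇒ two two S L S south ⇒ two two two south two L S south ⇒ two two two south two S south S south ⇒ two two two south two L south S south ⇒ two two two south two S south south S south ⇒ two two two south two two south two south south S south ⇒ two two two south two two south two south south two south two south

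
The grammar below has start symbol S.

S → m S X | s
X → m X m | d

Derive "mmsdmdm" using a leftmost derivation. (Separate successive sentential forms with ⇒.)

S ⇒ mSX ⇒ mmSXX ⇒ mmsXX ⇒ mmsdX ⇒ mmsdmXm ⇒ mmsdmdm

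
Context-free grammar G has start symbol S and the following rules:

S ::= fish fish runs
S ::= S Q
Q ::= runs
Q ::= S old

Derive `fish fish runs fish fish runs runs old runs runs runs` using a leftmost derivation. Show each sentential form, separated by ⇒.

S ⇒ S Q ⇒ S Q Q ⇒ S Q Q Q ⇒ S Q Q Q Q ⇒ fish fish runs Q Q Q Q ⇒ fish fish runs S old Q Q Q ⇒ fish fish runs S Q old Q Q Q ⇒ fish fish runs fish fish runs Q old Q Q Q ⇒ fish fish runs fish fish runs runs old Q Q Q ⇒ fish fish runs fish fish runs runs old runs Q Q ⇒ fish fish runs fish fish runs runs old runs runs Q ⇒ fish fish runs fish fish runs runs old runs runs runs

S ⇒ S Q   [S ::= S Q]
S Q ⇒ S Q Q   [S ::= S Q]
S Q Q ⇒ S Q Q Q   [S ::= S Q]
S Q Q Q ⇒ S Q Q Q Q   [S ::= S Q]
S Q Q Q Q ⇒ fish fish runs Q Q Q Q   [S ::= fish fish runs]
fish fish runs Q Q Q Q ⇒ fish fish runs S old Q Q Q   [Q ::= S old]
fish fish runs S old Q Q Q ⇒ fish fish runs S Q old Q Q Q   [S ::= S Q]
fish fish runs S Q old Q Q Q ⇒ fish fish runs fish fish runs Q old Q Q Q   [S ::= fish fish runs]
fish fish runs fish fish runs Q old Q Q Q ⇒ fish fish runs fish fish runs runs old Q Q Q   [Q ::= runs]
fish fish runs fish fish runs runs old Q Q Q ⇒ fish fish runs fish fish runs runs old runs Q Q   [Q ::= runs]
fish fish runs fish fish runs runs old runs Q Q ⇒ fish fish runs fish fish runs runs old runs runs Q   [Q ::= runs]
fish fish runs fish fish runs runs old runs runs Q ⇒ fish fish runs fish fish runs runs old runs runs runs   [Q ::= runs]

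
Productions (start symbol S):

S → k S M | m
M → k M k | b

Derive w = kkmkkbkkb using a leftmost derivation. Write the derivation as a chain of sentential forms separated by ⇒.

S ⇒ kSM ⇒ kkSMM ⇒ kkmMM ⇒ kkmkMkM ⇒ kkmkkMkkM ⇒ kkmkkbkkM ⇒ kkmkkbkkb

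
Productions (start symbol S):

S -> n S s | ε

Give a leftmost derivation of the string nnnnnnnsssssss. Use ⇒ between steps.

S ⇒ nSs   [S -> n S s]
nSs ⇒ nnSss   [S -> n S s]
nnSss ⇒ nnnSsss   [S -> n S s]
nnnSsss ⇒ nnnnSssss   [S -> n S s]
nnnnSssss ⇒ nnnnnSsssss   [S -> n S s]
nnnnnSsssss ⇒ nnnnnnSssssss   [S -> n S s]
nnnnnnSssssss ⇒ nnnnnnnSsssssss   [S -> n S s]
nnnnnnnSsssssss ⇒ nnnnnnnsssssss   [S -> ε]

S ⇒ nSs ⇒ nnSss ⇒ nnnSsss ⇒ nnnnSssss ⇒ nnnnnSsssss ⇒ nnnnnnSssssss ⇒ nnnnnnnSsssssss ⇒ nnnnnnnsssssss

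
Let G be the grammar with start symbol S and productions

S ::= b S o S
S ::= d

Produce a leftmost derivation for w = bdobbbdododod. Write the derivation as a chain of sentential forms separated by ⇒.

S⇒bSoS⇒bdoS⇒bdobSoS⇒bdobbSoSoS⇒bdobbbSoSoSoS⇒bdobbbdoSoSoS⇒bdobbbdodoSoS⇒bdobbbdododoS⇒bdobbbdododod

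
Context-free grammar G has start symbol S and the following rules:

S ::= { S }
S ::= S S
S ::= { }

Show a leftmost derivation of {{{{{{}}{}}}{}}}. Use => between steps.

S=>{S}=>{{S}}=>{{SS}}=>{{{S}S}}=>{{{{S}}S}}=>{{{{SS}}S}}=>{{{{{S}S}}S}}=>{{{{{{}}S}}S}}=>{{{{{{}}{}}}S}}=>{{{{{{}}{}}}{}}}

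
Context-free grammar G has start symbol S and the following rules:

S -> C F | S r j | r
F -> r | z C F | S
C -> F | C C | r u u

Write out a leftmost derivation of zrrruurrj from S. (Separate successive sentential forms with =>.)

S=>Srj=>CFrj=>CCFrj=>FCFrj=>zCFCFrj=>zFFCFrj=>zrFCFrj=>zrrCFrj=>zrrruuFrj=>zrrruurrj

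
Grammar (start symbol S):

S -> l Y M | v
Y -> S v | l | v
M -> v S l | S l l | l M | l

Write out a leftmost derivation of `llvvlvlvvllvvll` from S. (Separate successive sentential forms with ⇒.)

S⇒lYM⇒lSvM⇒llYMvM⇒llSvMvM⇒llvvMvM⇒llvvlMvM⇒llvvlvSlvM⇒llvvlvlYMlvM⇒llvvlvlSvMlvM⇒llvvlvlvvMlvM⇒llvvlvlvvllvM⇒llvvlvlvvllvSll⇒llvvlvlvvllvvll

S ⇒ lYM   [S -> l Y M]
lYM ⇒ lSvM   [Y -> S v]
lSvM ⇒ llYMvM   [S -> l Y M]
llYMvM ⇒ llSvMvM   [Y -> S v]
llSvMvM ⇒ llvvMvM   [S -> v]
llvvMvM ⇒ llvvlMvM   [M -> l M]
llvvlMvM ⇒ llvvlvSlvM   [M -> v S l]
llvvlvSlvM ⇒ llvvlvlYMlvM   [S -> l Y M]
llvvlvlYMlvM ⇒ llvvlvlSvMlvM   [Y -> S v]
llvvlvlSvMlvM ⇒ llvvlvlvvMlvM   [S -> v]
llvvlvlvvMlvM ⇒ llvvlvlvvllvM   [M -> l]
llvvlvlvvllvM ⇒ llvvlvlvvllvSll   [M -> S l l]
llvvlvlvvllvSll ⇒ llvvlvlvvllvvll   [S -> v]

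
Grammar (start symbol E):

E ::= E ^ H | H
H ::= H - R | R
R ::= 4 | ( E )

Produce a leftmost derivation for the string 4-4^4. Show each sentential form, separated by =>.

E => E^H   [E ::= E ^ H]
E^H => H^H   [E ::= H]
H^H => H-R^H   [H ::= H - R]
H-R^H => R-R^H   [H ::= R]
R-R^H => 4-R^H   [R ::= 4]
4-R^H => 4-4^H   [R ::= 4]
4-4^H => 4-4^R   [H ::= R]
4-4^R => 4-4^4   [R ::= 4]

E => E^H => H^H => H-R^H => R-R^H => 4-R^H => 4-4^H => 4-4^R => 4-4^4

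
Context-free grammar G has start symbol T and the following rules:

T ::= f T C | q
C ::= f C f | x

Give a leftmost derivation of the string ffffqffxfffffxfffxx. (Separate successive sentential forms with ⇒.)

T ⇒ fTC ⇒ ffTCC ⇒ fffTCCC ⇒ ffffTCCCC ⇒ ffffqCCCC ⇒ ffffqfCfCCC ⇒ ffffqffCffCCC ⇒ ffffqffxffCCC ⇒ ffffqffxfffCfCC ⇒ ffffqffxffffCffCC ⇒ ffffqffxfffffCfffCC ⇒ ffffqffxfffffxfffCC ⇒ ffffqffxfffffxfffxC ⇒ ffffqffxfffffxfffxx

T ⇒ fTC   [T ::= f T C]
fTC ⇒ ffTCC   [T ::= f T C]
ffTCC ⇒ fffTCCC   [T ::= f T C]
fffTCCC ⇒ ffffTCCCC   [T ::= f T C]
ffffTCCCC ⇒ ffffqCCCC   [T ::= q]
ffffqCCCC ⇒ ffffqfCfCCC   [C ::= f C f]
ffffqfCfCCC ⇒ ffffqffCffCCC   [C ::= f C f]
ffffqffCffCCC ⇒ ffffqffxffCCC   [C ::= x]
ffffqffxffCCC ⇒ ffffqffxfffCfCC   [C ::= f C f]
ffffqffxfffCfCC ⇒ ffffqffxffffCffCC   [C ::= f C f]
ffffqffxffffCffCC ⇒ ffffqffxfffffCfffCC   [C ::= f C f]
ffffqffxfffffCfffCC ⇒ ffffqffxfffffxfffCC   [C ::= x]
ffffqffxfffffxfffCC ⇒ ffffqffxfffffxfffxC   [C ::= x]
ffffqffxfffffxfffxC ⇒ ffffqffxfffffxfffxx   [C ::= x]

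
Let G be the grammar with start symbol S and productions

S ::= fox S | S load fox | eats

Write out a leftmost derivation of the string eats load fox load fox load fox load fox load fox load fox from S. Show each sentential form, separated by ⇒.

S ⇒ S load fox   [S ::= S load fox]
S load fox ⇒ S load fox load fox   [S ::= S load fox]
S load fox load fox ⇒ S load fox load fox load fox   [S ::= S load fox]
S load fox load fox load fox ⇒ S load fox load fox load fox load fox   [S ::= S load fox]
S load fox load fox load fox load fox ⇒ S load fox load fox load fox load fox load fox   [S ::= S load fox]
S load fox load fox load fox load fox load fox ⇒ S load fox load fox load fox load fox load fox load fox   [S ::= S load fox]
S load fox load fox load fox load fox load fox load fox ⇒ eats load fox load fox load fox load fox load fox load fox   [S ::= eats]

S ⇒ S load fox ⇒ S load fox load fox ⇒ S load fox load fox load fox ⇒ S load fox load fox load fox load fox ⇒ S load fox load fox load fox load fox load fox ⇒ S load fox load fox load fox load fox load fox load fox ⇒ eats load fox load fox load fox load fox load fox load fox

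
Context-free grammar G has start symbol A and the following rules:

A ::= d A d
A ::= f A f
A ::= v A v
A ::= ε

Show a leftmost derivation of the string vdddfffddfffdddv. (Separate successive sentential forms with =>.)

A => vAv => vdAdv => vddAddv => vdddAdddv => vdddfAfdddv => vdddffAffdddv => vdddfffAfffdddv => vdddfffdAdfffdddv => vdddfffddfffdddv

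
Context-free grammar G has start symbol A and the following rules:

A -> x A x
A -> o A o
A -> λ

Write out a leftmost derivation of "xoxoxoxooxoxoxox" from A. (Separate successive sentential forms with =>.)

A => xAx => xoAox => xoxAxox => xoxoAoxox => xoxoxAxoxox => xoxoxoAoxoxox => xoxoxoxAxoxoxox => xoxoxoxoAoxoxoxox => xoxoxoxooxoxoxox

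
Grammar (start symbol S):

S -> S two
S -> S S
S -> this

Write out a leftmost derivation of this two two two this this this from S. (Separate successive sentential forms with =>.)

S => S S => S S S => S S S S => S two S S S => S two two S S S => S two two two S S S => this two two two S S S => this two two two this S S => this two two two this this S => this two two two this this this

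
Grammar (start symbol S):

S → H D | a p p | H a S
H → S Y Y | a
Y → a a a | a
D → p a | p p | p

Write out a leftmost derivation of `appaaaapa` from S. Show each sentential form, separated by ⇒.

S ⇒ HD   [S → H D]
HD ⇒ SYYD   [H → S Y Y]
SYYD ⇒ appYYD   [S → a p p]
appYYD ⇒ appaYD   [Y → a]
appaYD ⇒ appaaaaD   [Y → a a a]
appaaaaD ⇒ appaaaapa   [D → p a]

S ⇒ HD ⇒ SYYD ⇒ appYYD ⇒ appaYD ⇒ appaaaaD ⇒ appaaaapa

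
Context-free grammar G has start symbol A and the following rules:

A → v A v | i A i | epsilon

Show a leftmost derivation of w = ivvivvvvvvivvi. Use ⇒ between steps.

A ⇒ iAi   [A → i A i]
iAi ⇒ ivAvi   [A → v A v]
ivAvi ⇒ ivvAvvi   [A → v A v]
ivvAvvi ⇒ ivviAivvi   [A → i A i]
ivviAivvi ⇒ ivvivAvivvi   [A → v A v]
ivvivAvivvi ⇒ ivvivvAvvivvi   [A → v A v]
ivvivvAvvivvi ⇒ ivvivvvAvvvivvi   [A → v A v]
ivvivvvAvvvivvi ⇒ ivvivvvvvvivvi   [A → epsilon]

A ⇒ iAi ⇒ ivAvi ⇒ ivvAvvi ⇒ ivviAivvi ⇒ ivvivAvivvi ⇒ ivvivvAvvivvi ⇒ ivvivvvAvvvivvi ⇒ ivvivvvvvvivvi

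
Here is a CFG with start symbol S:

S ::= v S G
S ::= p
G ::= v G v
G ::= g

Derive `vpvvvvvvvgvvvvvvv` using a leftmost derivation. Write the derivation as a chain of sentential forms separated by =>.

S => vSG => vpG => vpvGv => vpvvGvv => vpvvvGvvv => vpvvvvGvvvv => vpvvvvvGvvvvv => vpvvvvvvGvvvvvv => vpvvvvvvvGvvvvvvv => vpvvvvvvvgvvvvvvv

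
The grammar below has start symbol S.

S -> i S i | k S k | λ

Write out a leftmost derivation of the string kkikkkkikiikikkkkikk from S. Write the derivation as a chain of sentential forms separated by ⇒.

S⇒kSk⇒kkSkk⇒kkiSikk⇒kkikSkikk⇒kkikkSkkikk⇒kkikkkSkkkikk⇒kkikkkkSkkkkikk⇒kkikkkkiSikkkkikk⇒kkikkkkikSkikkkkikk⇒kkikkkkikiSikikkkkikk⇒kkikkkkikiikikkkkikk

S ⇒ kSk   [S -> k S k]
kSk ⇒ kkSkk   [S -> k S k]
kkSkk ⇒ kkiSikk   [S -> i S i]
kkiSikk ⇒ kkikSkikk   [S -> k S k]
kkikSkikk ⇒ kkikkSkkikk   [S -> k S k]
kkikkSkkikk ⇒ kkikkkSkkkikk   [S -> k S k]
kkikkkSkkkikk ⇒ kkikkkkSkkkkikk   [S -> k S k]
kkikkkkSkkkkikk ⇒ kkikkkkiSikkkkikk   [S -> i S i]
kkikkkkiSikkkkikk ⇒ kkikkkkikSkikkkkikk   [S -> k S k]
kkikkkkikSkikkkkikk ⇒ kkikkkkikiSikikkkkikk   [S -> i S i]
kkikkkkikiSikikkkkikk ⇒ kkikkkkikiikikkkkikk   [S -> λ]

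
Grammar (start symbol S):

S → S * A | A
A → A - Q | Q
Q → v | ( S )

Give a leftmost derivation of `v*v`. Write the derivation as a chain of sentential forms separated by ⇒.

S ⇒ S*A   [S → S * A]
S*A ⇒ A*A   [S → A]
A*A ⇒ Q*A   [A → Q]
Q*A ⇒ v*A   [Q → v]
v*A ⇒ v*Q   [A → Q]
v*Q ⇒ v*v   [Q → v]

S⇒S*A⇒A*A⇒Q*A⇒v*A⇒v*Q⇒v*v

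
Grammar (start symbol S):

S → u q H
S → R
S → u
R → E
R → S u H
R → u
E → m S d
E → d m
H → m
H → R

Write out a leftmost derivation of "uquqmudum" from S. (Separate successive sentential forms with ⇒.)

S⇒uqH⇒uqR⇒uqSuH⇒uquqHuH⇒uquqRuH⇒uquqEuH⇒uquqmSduH⇒uquqmuduH⇒uquqmudum

S ⇒ uqH   [S → u q H]
uqH ⇒ uqR   [H → R]
uqR ⇒ uqSuH   [R → S u H]
uqSuH ⇒ uquqHuH   [S → u q H]
uquqHuH ⇒ uquqRuH   [H → R]
uquqRuH ⇒ uquqEuH   [R → E]
uquqEuH ⇒ uquqmSduH   [E → m S d]
uquqmSduH ⇒ uquqmuduH   [S → u]
uquqmuduH ⇒ uquqmudum   [H → m]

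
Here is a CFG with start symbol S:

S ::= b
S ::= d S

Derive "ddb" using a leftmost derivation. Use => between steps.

S => dS => ddS => ddb

S => dS   [S ::= d S]
dS => ddS   [S ::= d S]
ddS => ddb   [S ::= b]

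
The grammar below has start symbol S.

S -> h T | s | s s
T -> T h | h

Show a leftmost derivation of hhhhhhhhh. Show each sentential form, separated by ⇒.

S ⇒ hT   [S -> h T]
hT ⇒ hTh   [T -> T h]
hTh ⇒ hThh   [T -> T h]
hThh ⇒ hThhh   [T -> T h]
hThhh ⇒ hThhhh   [T -> T h]
hThhhh ⇒ hThhhhh   [T -> T h]
hThhhhh ⇒ hThhhhhh   [T -> T h]
hThhhhhh ⇒ hThhhhhhh   [T -> T h]
hThhhhhhh ⇒ hhhhhhhhh   [T -> h]

S⇒hT⇒hTh⇒hThh⇒hThhh⇒hThhhh⇒hThhhhh⇒hThhhhhh⇒hThhhhhhh⇒hhhhhhhhh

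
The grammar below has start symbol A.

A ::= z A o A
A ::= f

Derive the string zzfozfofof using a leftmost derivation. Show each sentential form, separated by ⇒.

A ⇒ zAoA ⇒ zzAoAoA ⇒ zzfoAoA ⇒ zzfozAoAoA ⇒ zzfozfoAoA ⇒ zzfozfofoA ⇒ zzfozfofof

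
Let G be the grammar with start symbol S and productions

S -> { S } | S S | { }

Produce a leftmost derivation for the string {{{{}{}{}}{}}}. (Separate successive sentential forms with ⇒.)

S ⇒ {S} ⇒ {{S}} ⇒ {{SS}} ⇒ {{{S}S}} ⇒ {{{SS}S}} ⇒ {{{SSS}S}} ⇒ {{{{}SS}S}} ⇒ {{{{}{}S}S}} ⇒ {{{{}{}{}}S}} ⇒ {{{{}{}{}}{}}}

S ⇒ {S}   [S -> { S }]
{S} ⇒ {{S}}   [S -> { S }]
{{S}} ⇒ {{SS}}   [S -> S S]
{{SS}} ⇒ {{{S}S}}   [S -> { S }]
{{{S}S}} ⇒ {{{SS}S}}   [S -> S S]
{{{SS}S}} ⇒ {{{SSS}S}}   [S -> S S]
{{{SSS}S}} ⇒ {{{{}SS}S}}   [S -> { }]
{{{{}SS}S}} ⇒ {{{{}{}S}S}}   [S -> { }]
{{{{}{}S}S}} ⇒ {{{{}{}{}}S}}   [S -> { }]
{{{{}{}{}}S}} ⇒ {{{{}{}{}}{}}}   [S -> { }]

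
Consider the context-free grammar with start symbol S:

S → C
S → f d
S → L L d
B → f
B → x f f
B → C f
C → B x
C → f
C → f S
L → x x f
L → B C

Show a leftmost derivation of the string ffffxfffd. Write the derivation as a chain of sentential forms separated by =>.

S => LLd   [S → L L d]
LLd => BCLd   [L → B C]
BCLd => fCLd   [B → f]
fCLd => ffLd   [C → f]
ffLd => ffBCd   [L → B C]
ffBCd => ffCfCd   [B → C f]
ffCfCd => ffBxfCd   [C → B x]
ffBxfCd => ffCfxfCd   [B → C f]
ffCfxfCd => ffffxfCd   [C → f]
ffffxfCd => ffffxffSd   [C → f S]
ffffxffSd => ffffxffCd   [S → C]
ffffxffCd => ffffxfffd   [C → f]

S => LLd => BCLd => fCLd => ffLd => ffBCd => ffCfCd => ffBxfCd => ffCfxfCd => ffffxfCd => ffffxffSd => ffffxffCd => ffffxfffd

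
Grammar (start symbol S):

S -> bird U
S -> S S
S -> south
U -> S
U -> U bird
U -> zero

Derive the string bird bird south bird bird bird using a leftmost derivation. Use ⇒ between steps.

S ⇒ bird U   [S -> bird U]
bird U ⇒ bird U bird   [U -> U bird]
bird U bird ⇒ bird U bird bird   [U -> U bird]
bird U bird bird ⇒ bird U bird bird bird   [U -> U bird]
bird U bird bird bird ⇒ bird S bird bird bird   [U -> S]
bird S bird bird bird ⇒ bird bird U bird bird bird   [S -> bird U]
bird bird U bird bird bird ⇒ bird bird S bird bird bird   [U -> S]
bird bird S bird bird bird ⇒ bird bird south bird bird bird   [S -> south]

S ⇒ bird U ⇒ bird U bird ⇒ bird U bird bird ⇒ bird U bird bird bird ⇒ bird S bird bird bird ⇒ bird bird U bird bird bird ⇒ bird bird S bird bird bird ⇒ bird bird south bird bird bird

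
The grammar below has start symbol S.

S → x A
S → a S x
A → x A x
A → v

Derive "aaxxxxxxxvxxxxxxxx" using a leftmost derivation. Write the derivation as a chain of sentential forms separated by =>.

S => aSx   [S → a S x]
aSx => aaSxx   [S → a S x]
aaSxx => aaxAxx   [S → x A]
aaxAxx => aaxxAxxx   [A → x A x]
aaxxAxxx => aaxxxAxxxx   [A → x A x]
aaxxxAxxxx => aaxxxxAxxxxx   [A → x A x]
aaxxxxAxxxxx => aaxxxxxAxxxxxx   [A → x A x]
aaxxxxxAxxxxxx => aaxxxxxxAxxxxxxx   [A → x A x]
aaxxxxxxAxxxxxxx => aaxxxxxxxAxxxxxxxx   [A → x A x]
aaxxxxxxxAxxxxxxxx => aaxxxxxxxvxxxxxxxx   [A → v]

S => aSx => aaSxx => aaxAxx => aaxxAxxx => aaxxxAxxxx => aaxxxxAxxxxx => aaxxxxxAxxxxxx => aaxxxxxxAxxxxxxx => aaxxxxxxxAxxxxxxxx => aaxxxxxxxvxxxxxxxx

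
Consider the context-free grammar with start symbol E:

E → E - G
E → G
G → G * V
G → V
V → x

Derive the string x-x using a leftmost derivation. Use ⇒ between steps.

E ⇒ E-G   [E → E - G]
E-G ⇒ G-G   [E → G]
G-G ⇒ V-G   [G → V]
V-G ⇒ x-G   [V → x]
x-G ⇒ x-V   [G → V]
x-V ⇒ x-x   [V → x]

E ⇒ E-G ⇒ G-G ⇒ V-G ⇒ x-G ⇒ x-V ⇒ x-x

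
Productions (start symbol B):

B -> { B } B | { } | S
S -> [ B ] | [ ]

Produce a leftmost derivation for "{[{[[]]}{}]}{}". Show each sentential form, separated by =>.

B => {B}B => {S}B => {[B]}B => {[{B}B]}B => {[{S}B]}B => {[{[B]}B]}B => {[{[S]}B]}B => {[{[[]]}B]}B => {[{[[]]}{}]}B => {[{[[]]}{}]}{}

B => {B}B   [B -> { B } B]
{B}B => {S}B   [B -> S]
{S}B => {[B]}B   [S -> [ B ]]
{[B]}B => {[{B}B]}B   [B -> { B } B]
{[{B}B]}B => {[{S}B]}B   [B -> S]
{[{S}B]}B => {[{[B]}B]}B   [S -> [ B ]]
{[{[B]}B]}B => {[{[S]}B]}B   [B -> S]
{[{[S]}B]}B => {[{[[]]}B]}B   [S -> [ ]]
{[{[[]]}B]}B => {[{[[]]}{}]}B   [B -> { }]
{[{[[]]}{}]}B => {[{[[]]}{}]}{}   [B -> { }]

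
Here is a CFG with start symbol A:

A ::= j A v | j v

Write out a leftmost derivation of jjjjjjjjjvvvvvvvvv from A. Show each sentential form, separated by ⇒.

A⇒jAv⇒jjAvv⇒jjjAvvv⇒jjjjAvvvv⇒jjjjjAvvvvv⇒jjjjjjAvvvvvv⇒jjjjjjjAvvvvvvv⇒jjjjjjjjAvvvvvvvv⇒jjjjjjjjjvvvvvvvvv

A ⇒ jAv   [A ::= j A v]
jAv ⇒ jjAvv   [A ::= j A v]
jjAvv ⇒ jjjAvvv   [A ::= j A v]
jjjAvvv ⇒ jjjjAvvvv   [A ::= j A v]
jjjjAvvvv ⇒ jjjjjAvvvvv   [A ::= j A v]
jjjjjAvvvvv ⇒ jjjjjjAvvvvvv   [A ::= j A v]
jjjjjjAvvvvvv ⇒ jjjjjjjAvvvvvvv   [A ::= j A v]
jjjjjjjAvvvvvvv ⇒ jjjjjjjjAvvvvvvvv   [A ::= j A v]
jjjjjjjjAvvvvvvvv ⇒ jjjjjjjjjvvvvvvvvv   [A ::= j v]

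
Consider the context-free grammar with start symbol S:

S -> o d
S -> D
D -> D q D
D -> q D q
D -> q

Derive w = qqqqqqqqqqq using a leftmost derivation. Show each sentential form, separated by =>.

S => D => qDq => qDqDq => qqDqqDq => qqDqDqqDq => qqDqDqDqqDq => qqqqDqDqqDq => qqqqqqDqqDq => qqqqqqqqqDq => qqqqqqqqqqq

S => D   [S -> D]
D => qDq   [D -> q D q]
qDq => qDqDq   [D -> D q D]
qDqDq => qqDqqDq   [D -> q D q]
qqDqqDq => qqDqDqqDq   [D -> D q D]
qqDqDqqDq => qqDqDqDqqDq   [D -> D q D]
qqDqDqDqqDq => qqqqDqDqqDq   [D -> q]
qqqqDqDqqDq => qqqqqqDqqDq   [D -> q]
qqqqqqDqqDq => qqqqqqqqqDq   [D -> q]
qqqqqqqqqDq => qqqqqqqqqqq   [D -> q]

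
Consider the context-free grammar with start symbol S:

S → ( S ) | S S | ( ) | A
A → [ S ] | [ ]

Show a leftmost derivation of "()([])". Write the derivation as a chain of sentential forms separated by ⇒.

S ⇒ SS ⇒ ()S ⇒ ()(S) ⇒ ()(A) ⇒ ()([])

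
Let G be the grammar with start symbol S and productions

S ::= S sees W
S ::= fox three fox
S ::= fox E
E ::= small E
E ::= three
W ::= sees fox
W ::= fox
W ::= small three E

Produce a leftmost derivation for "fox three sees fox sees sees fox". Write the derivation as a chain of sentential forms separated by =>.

S => S sees W => S sees W sees W => fox E sees W sees W => fox three sees W sees W => fox three sees fox sees W => fox three sees fox sees sees fox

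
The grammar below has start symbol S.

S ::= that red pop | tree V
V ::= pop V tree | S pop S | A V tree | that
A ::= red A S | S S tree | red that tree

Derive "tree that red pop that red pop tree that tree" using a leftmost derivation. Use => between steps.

S => tree V   [S ::= tree V]
tree V => tree A V tree   [V ::= A V tree]
tree A V tree => tree S S tree V tree   [A ::= S S tree]
tree S S tree V tree => tree that red pop S tree V tree   [S ::= that red pop]
tree that red pop S tree V tree => tree that red pop that red pop tree V tree   [S ::= that red pop]
tree that red pop that red pop tree V tree => tree that red pop that red pop tree that tree   [V ::= that]

S => tree V => tree A V tree => tree S S tree V tree => tree that red pop S tree V tree => tree that red pop that red pop tree V tree => tree that red pop that red pop tree that tree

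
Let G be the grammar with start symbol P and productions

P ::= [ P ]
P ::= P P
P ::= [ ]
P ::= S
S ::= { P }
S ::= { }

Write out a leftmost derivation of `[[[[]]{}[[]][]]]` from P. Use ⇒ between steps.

P ⇒ [P]   [P ::= [ P ]]
[P] ⇒ [[P]]   [P ::= [ P ]]
[[P]] ⇒ [[PP]]   [P ::= P P]
[[PP]] ⇒ [[PPP]]   [P ::= P P]
[[PPP]] ⇒ [[PPPP]]   [P ::= P P]
[[PPPP]] ⇒ [[[P]PPP]]   [P ::= [ P ]]
[[[P]PPP]] ⇒ [[[[]]PPP]]   [P ::= [ ]]
[[[[]]PPP]] ⇒ [[[[]]SPP]]   [P ::= S]
[[[[]]SPP]] ⇒ [[[[]]{}PP]]   [S ::= { }]
[[[[]]{}PP]] ⇒ [[[[]]{}[P]P]]   [P ::= [ P ]]
[[[[]]{}[P]P]] ⇒ [[[[]]{}[[]]P]]   [P ::= [ ]]
[[[[]]{}[[]]P]] ⇒ [[[[]]{}[[]][]]]   [P ::= [ ]]

P⇒[P]⇒[[P]]⇒[[PP]]⇒[[PPP]]⇒[[PPPP]]⇒[[[P]PPP]]⇒[[[[]]PPP]]⇒[[[[]]SPP]]⇒[[[[]]{}PP]]⇒[[[[]]{}[P]P]]⇒[[[[]]{}[[]]P]]⇒[[[[]]{}[[]][]]]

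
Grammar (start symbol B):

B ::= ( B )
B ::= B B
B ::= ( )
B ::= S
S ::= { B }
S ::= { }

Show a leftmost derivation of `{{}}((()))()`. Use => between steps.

B=>BB=>SB=>{B}B=>{S}B=>{{}}B=>{{}}BB=>{{}}(B)B=>{{}}((B))B=>{{}}((()))B=>{{}}((()))()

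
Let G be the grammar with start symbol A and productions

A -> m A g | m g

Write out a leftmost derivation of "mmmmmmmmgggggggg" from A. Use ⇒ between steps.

A ⇒ mAg   [A -> m A g]
mAg ⇒ mmAgg   [A -> m A g]
mmAgg ⇒ mmmAggg   [A -> m A g]
mmmAggg ⇒ mmmmAgggg   [A -> m A g]
mmmmAgggg ⇒ mmmmmAggggg   [A -> m A g]
mmmmmAggggg ⇒ mmmmmmAgggggg   [A -> m A g]
mmmmmmAgggggg ⇒ mmmmmmmAggggggg   [A -> m A g]
mmmmmmmAggggggg ⇒ mmmmmmmmgggggggg   [A -> m g]

A ⇒ mAg ⇒ mmAgg ⇒ mmmAggg ⇒ mmmmAgggg ⇒ mmmmmAggggg ⇒ mmmmmmAgggggg ⇒ mmmmmmmAggggggg ⇒ mmmmmmmmgggggggg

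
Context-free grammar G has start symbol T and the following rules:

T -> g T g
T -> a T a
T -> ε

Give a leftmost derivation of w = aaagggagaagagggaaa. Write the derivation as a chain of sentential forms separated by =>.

T => aTa => aaTaa => aaaTaaa => aaagTgaaa => aaaggTggaaa => aaagggTgggaaa => aaagggaTagggaaa => aaagggagTgagggaaa => aaagggagaTagagggaaa => aaagggagaagagggaaa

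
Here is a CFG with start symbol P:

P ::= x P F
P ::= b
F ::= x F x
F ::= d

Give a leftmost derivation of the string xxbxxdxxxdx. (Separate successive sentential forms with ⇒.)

P ⇒ xPF   [P ::= x P F]
xPF ⇒ xxPFF   [P ::= x P F]
xxPFF ⇒ xxbFF   [P ::= b]
xxbFF ⇒ xxbxFxF   [F ::= x F x]
xxbxFxF ⇒ xxbxxFxxF   [F ::= x F x]
xxbxxFxxF ⇒ xxbxxdxxF   [F ::= d]
xxbxxdxxF ⇒ xxbxxdxxxFx   [F ::= x F x]
xxbxxdxxxFx ⇒ xxbxxdxxxdx   [F ::= d]

P ⇒ xPF ⇒ xxPFF ⇒ xxbFF ⇒ xxbxFxF ⇒ xxbxxFxxF ⇒ xxbxxdxxF ⇒ xxbxxdxxxFx ⇒ xxbxxdxxxdx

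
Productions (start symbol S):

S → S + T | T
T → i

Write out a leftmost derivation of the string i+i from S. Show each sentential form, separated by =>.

S => S+T => T+T => i+T => i+i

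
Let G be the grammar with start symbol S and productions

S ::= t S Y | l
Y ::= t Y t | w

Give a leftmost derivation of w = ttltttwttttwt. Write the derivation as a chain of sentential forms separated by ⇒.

S ⇒ tSY   [S ::= t S Y]
tSY ⇒ ttSYY   [S ::= t S Y]
ttSYY ⇒ ttlYY   [S ::= l]
ttlYY ⇒ ttltYtY   [Y ::= t Y t]
ttltYtY ⇒ ttlttYttY   [Y ::= t Y t]
ttlttYttY ⇒ ttltttYtttY   [Y ::= t Y t]
ttltttYtttY ⇒ ttltttwtttY   [Y ::= w]
ttltttwtttY ⇒ ttltttwttttYt   [Y ::= t Y t]
ttltttwttttYt ⇒ ttltttwttttwt   [Y ::= w]

S⇒tSY⇒ttSYY⇒ttlYY⇒ttltYtY⇒ttlttYttY⇒ttltttYtttY⇒ttltttwtttY⇒ttltttwttttYt⇒ttltttwttttwt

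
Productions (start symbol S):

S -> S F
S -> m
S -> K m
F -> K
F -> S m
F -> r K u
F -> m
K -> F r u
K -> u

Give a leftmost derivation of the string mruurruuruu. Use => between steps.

S => SF   [S -> S F]
SF => SFF   [S -> S F]
SFF => mFF   [S -> m]
mFF => mrKuF   [F -> r K u]
mrKuF => mruuF   [K -> u]
mruuF => mruurKu   [F -> r K u]
mruurKu => mruurFruu   [K -> F r u]
mruurFruu => mruurrKuruu   [F -> r K u]
mruurrKuruu => mruurruuruu   [K -> u]

S => SF => SFF => mFF => mrKuF => mruuF => mruurKu => mruurFruu => mruurrKuruu => mruurruuruu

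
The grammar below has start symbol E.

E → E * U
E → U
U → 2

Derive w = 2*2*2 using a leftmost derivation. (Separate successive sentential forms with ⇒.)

E ⇒ E*U   [E → E * U]
E*U ⇒ E*U*U   [E → E * U]
E*U*U ⇒ U*U*U   [E → U]
U*U*U ⇒ 2*U*U   [U → 2]
2*U*U ⇒ 2*2*U   [U → 2]
2*2*U ⇒ 2*2*2   [U → 2]

E ⇒ E*U ⇒ E*U*U ⇒ U*U*U ⇒ 2*U*U ⇒ 2*2*U ⇒ 2*2*2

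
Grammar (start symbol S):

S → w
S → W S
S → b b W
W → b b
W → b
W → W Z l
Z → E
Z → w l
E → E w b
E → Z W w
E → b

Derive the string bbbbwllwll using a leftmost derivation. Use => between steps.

S => bbW => bbWZl => bbWZlZl => bbbbZlZl => bbbbwllZl => bbbbwllwll

S => bbW   [S → b b W]
bbW => bbWZl   [W → W Z l]
bbWZl => bbWZlZl   [W → W Z l]
bbWZlZl => bbbbZlZl   [W → b b]
bbbbZlZl => bbbbwllZl   [Z → w l]
bbbbwllZl => bbbbwllwll   [Z → w l]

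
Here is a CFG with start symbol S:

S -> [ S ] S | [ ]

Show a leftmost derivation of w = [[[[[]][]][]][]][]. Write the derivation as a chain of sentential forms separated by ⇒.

S ⇒ [S]S   [S -> [ S ] S]
[S]S ⇒ [[S]S]S   [S -> [ S ] S]
[[S]S]S ⇒ [[[S]S]S]S   [S -> [ S ] S]
[[[S]S]S]S ⇒ [[[[S]S]S]S]S   [S -> [ S ] S]
[[[[S]S]S]S]S ⇒ [[[[[]]S]S]S]S   [S -> [ ]]
[[[[[]]S]S]S]S ⇒ [[[[[]][]]S]S]S   [S -> [ ]]
[[[[[]][]]S]S]S ⇒ [[[[[]][]][]]S]S   [S -> [ ]]
[[[[[]][]][]]S]S ⇒ [[[[[]][]][]][]]S   [S -> [ ]]
[[[[[]][]][]][]]S ⇒ [[[[[]][]][]][]][]   [S -> [ ]]

S ⇒ [S]S ⇒ [[S]S]S ⇒ [[[S]S]S]S ⇒ [[[[S]S]S]S]S ⇒ [[[[[]]S]S]S]S ⇒ [[[[[]][]]S]S]S ⇒ [[[[[]][]][]]S]S ⇒ [[[[[]][]][]][]]S ⇒ [[[[[]][]][]][]][]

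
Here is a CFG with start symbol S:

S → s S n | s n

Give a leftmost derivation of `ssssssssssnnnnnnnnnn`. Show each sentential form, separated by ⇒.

S ⇒ sSn   [S → s S n]
sSn ⇒ ssSnn   [S → s S n]
ssSnn ⇒ sssSnnn   [S → s S n]
sssSnnn ⇒ ssssSnnnn   [S → s S n]
ssssSnnnn ⇒ sssssSnnnnn   [S → s S n]
sssssSnnnnn ⇒ ssssssSnnnnnn   [S → s S n]
ssssssSnnnnnn ⇒ sssssssSnnnnnnn   [S → s S n]
sssssssSnnnnnnn ⇒ ssssssssSnnnnnnnn   [S → s S n]
ssssssssSnnnnnnnn ⇒ sssssssssSnnnnnnnnn   [S → s S n]
sssssssssSnnnnnnnnn ⇒ ssssssssssnnnnnnnnnn   [S → s n]

S ⇒ sSn ⇒ ssSnn ⇒ sssSnnn ⇒ ssssSnnnn ⇒ sssssSnnnnn ⇒ ssssssSnnnnnn ⇒ sssssssSnnnnnnn ⇒ ssssssssSnnnnnnnn ⇒ sssssssssSnnnnnnnnn ⇒ ssssssssssnnnnnnnnnn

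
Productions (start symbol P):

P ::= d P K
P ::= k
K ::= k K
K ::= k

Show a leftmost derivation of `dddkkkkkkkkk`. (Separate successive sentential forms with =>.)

P => dPK   [P ::= d P K]
dPK => ddPKK   [P ::= d P K]
ddPKK => dddPKKK   [P ::= d P K]
dddPKKK => dddkKKK   [P ::= k]
dddkKKK => dddkkKKK   [K ::= k K]
dddkkKKK => dddkkkKKK   [K ::= k K]
dddkkkKKK => dddkkkkKKK   [K ::= k K]
dddkkkkKKK => dddkkkkkKKK   [K ::= k K]
dddkkkkkKKK => dddkkkkkkKK   [K ::= k]
dddkkkkkkKK => dddkkkkkkkKK   [K ::= k K]
dddkkkkkkkKK => dddkkkkkkkkK   [K ::= k]
dddkkkkkkkkK => dddkkkkkkkkk   [K ::= k]

P=>dPK=>ddPKK=>dddPKKK=>dddkKKK=>dddkkKKK=>dddkkkKKK=>dddkkkkKKK=>dddkkkkkKKK=>dddkkkkkkKK=>dddkkkkkkkKK=>dddkkkkkkkkK=>dddkkkkkkkkk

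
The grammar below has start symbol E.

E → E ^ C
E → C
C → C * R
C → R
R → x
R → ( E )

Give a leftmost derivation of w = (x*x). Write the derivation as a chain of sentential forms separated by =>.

E=>C=>R=>(E)=>(C)=>(C*R)=>(R*R)=>(x*R)=>(x*x)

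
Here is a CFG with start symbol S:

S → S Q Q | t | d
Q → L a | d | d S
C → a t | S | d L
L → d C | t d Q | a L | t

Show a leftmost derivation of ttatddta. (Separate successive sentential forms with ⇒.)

S⇒SQQ⇒tQQ⇒tLaQ⇒ttaQ⇒ttaLa⇒ttatdQa⇒ttatddSa⇒ttatddta

S ⇒ SQQ   [S → S Q Q]
SQQ ⇒ tQQ   [S → t]
tQQ ⇒ tLaQ   [Q → L a]
tLaQ ⇒ ttaQ   [L → t]
ttaQ ⇒ ttaLa   [Q → L a]
ttaLa ⇒ ttatdQa   [L → t d Q]
ttatdQa ⇒ ttatddSa   [Q → d S]
ttatddSa ⇒ ttatddta   [S → t]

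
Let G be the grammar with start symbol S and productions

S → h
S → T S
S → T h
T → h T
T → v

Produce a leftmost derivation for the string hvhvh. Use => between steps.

S => TS => hTS => hvS => hvTh => hvhTh => hvhvh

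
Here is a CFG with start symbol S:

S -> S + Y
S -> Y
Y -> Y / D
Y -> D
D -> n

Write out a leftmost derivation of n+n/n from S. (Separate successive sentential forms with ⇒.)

S ⇒ S+Y   [S -> S + Y]
S+Y ⇒ Y+Y   [S -> Y]
Y+Y ⇒ D+Y   [Y -> D]
D+Y ⇒ n+Y   [D -> n]
n+Y ⇒ n+Y/D   [Y -> Y / D]
n+Y/D ⇒ n+D/D   [Y -> D]
n+D/D ⇒ n+n/D   [D -> n]
n+n/D ⇒ n+n/n   [D -> n]

S ⇒ S+Y ⇒ Y+Y ⇒ D+Y ⇒ n+Y ⇒ n+Y/D ⇒ n+D/D ⇒ n+n/D ⇒ n+n/n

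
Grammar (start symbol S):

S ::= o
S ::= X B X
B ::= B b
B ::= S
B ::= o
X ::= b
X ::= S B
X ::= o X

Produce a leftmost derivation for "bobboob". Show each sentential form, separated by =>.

S => XBX   [S ::= X B X]
XBX => SBBX   [X ::= S B]
SBBX => XBXBBX   [S ::= X B X]
XBXBBX => bBXBBX   [X ::= b]
bBXBBX => bBbXBBX   [B ::= B b]
bBbXBBX => bobXBBX   [B ::= o]
bobXBBX => bobbBBX   [X ::= b]
bobbBBX => bobboBX   [B ::= o]
bobboBX => bobbooX   [B ::= o]
bobbooX => bobboob   [X ::= b]

S => XBX => SBBX => XBXBBX => bBXBBX => bBbXBBX => bobXBBX => bobbBBX => bobboBX => bobbooX => bobboob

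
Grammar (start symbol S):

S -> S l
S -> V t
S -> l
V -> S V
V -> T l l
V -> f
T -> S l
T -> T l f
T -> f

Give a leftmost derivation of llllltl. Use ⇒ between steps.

S ⇒ Sl   [S -> S l]
Sl ⇒ Vtl   [S -> V t]
Vtl ⇒ SVtl   [V -> S V]
SVtl ⇒ lVtl   [S -> l]
lVtl ⇒ lTlltl   [V -> T l l]
lTlltl ⇒ lSllltl   [T -> S l]
lSllltl ⇒ llllltl   [S -> l]

S ⇒ Sl ⇒ Vtl ⇒ SVtl ⇒ lVtl ⇒ lTlltl ⇒ lSllltl ⇒ llllltl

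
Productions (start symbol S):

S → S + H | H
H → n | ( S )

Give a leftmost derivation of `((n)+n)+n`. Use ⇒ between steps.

S ⇒ S+H   [S → S + H]
S+H ⇒ H+H   [S → H]
H+H ⇒ (S)+H   [H → ( S )]
(S)+H ⇒ (S+H)+H   [S → S + H]
(S+H)+H ⇒ (H+H)+H   [S → H]
(H+H)+H ⇒ ((S)+H)+H   [H → ( S )]
((S)+H)+H ⇒ ((H)+H)+H   [S → H]
((H)+H)+H ⇒ ((n)+H)+H   [H → n]
((n)+H)+H ⇒ ((n)+n)+H   [H → n]
((n)+n)+H ⇒ ((n)+n)+n   [H → n]

S⇒S+H⇒H+H⇒(S)+H⇒(S+H)+H⇒(H+H)+H⇒((S)+H)+H⇒((H)+H)+H⇒((n)+H)+H⇒((n)+n)+H⇒((n)+n)+n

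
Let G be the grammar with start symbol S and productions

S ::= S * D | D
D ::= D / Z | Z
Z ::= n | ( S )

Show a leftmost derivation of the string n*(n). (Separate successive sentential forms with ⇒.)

S ⇒ S*D ⇒ D*D ⇒ Z*D ⇒ n*D ⇒ n*Z ⇒ n*(S) ⇒ n*(D) ⇒ n*(Z) ⇒ n*(n)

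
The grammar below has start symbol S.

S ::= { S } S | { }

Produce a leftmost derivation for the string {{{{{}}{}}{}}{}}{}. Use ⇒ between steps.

S⇒{S}S⇒{{S}S}S⇒{{{S}S}S}S⇒{{{{S}S}S}S}S⇒{{{{{}}S}S}S}S⇒{{{{{}}{}}S}S}S⇒{{{{{}}{}}{}}S}S⇒{{{{{}}{}}{}}{}}S⇒{{{{{}}{}}{}}{}}{}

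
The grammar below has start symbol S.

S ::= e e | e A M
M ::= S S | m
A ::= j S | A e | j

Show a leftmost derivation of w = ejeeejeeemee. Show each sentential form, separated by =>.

S => eAM   [S ::= e A M]
eAM => ejSM   [A ::= j S]
ejSM => ejeeM   [S ::= e e]
ejeeM => ejeeSS   [M ::= S S]
ejeeSS => ejeeeAMS   [S ::= e A M]
ejeeeAMS => ejeeeAeMS   [A ::= A e]
ejeeeAeMS => ejeeejSeMS   [A ::= j S]
ejeeejSeMS => ejeeejeeeMS   [S ::= e e]
ejeeejeeeMS => ejeeejeeemS   [M ::= m]
ejeeejeeemS => ejeeejeeemee   [S ::= e e]

S => eAM => ejSM => ejeeM => ejeeSS => ejeeeAMS => ejeeeAeMS => ejeeejSeMS => ejeeejeeeMS => ejeeejeeemS => ejeeejeeemee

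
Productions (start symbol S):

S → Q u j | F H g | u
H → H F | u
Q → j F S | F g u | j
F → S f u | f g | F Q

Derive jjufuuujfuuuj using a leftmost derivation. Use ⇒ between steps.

S⇒Quj⇒jFSuj⇒jSfuSuj⇒jQujfuSuj⇒jjFSujfuSuj⇒jjSfuSujfuSuj⇒jjufuSujfuSuj⇒jjufuuujfuSuj⇒jjufuuujfuuuj

S ⇒ Quj   [S → Q u j]
Quj ⇒ jFSuj   [Q → j F S]
jFSuj ⇒ jSfuSuj   [F → S f u]
jSfuSuj ⇒ jQujfuSuj   [S → Q u j]
jQujfuSuj ⇒ jjFSujfuSuj   [Q → j F S]
jjFSujfuSuj ⇒ jjSfuSujfuSuj   [F → S f u]
jjSfuSujfuSuj ⇒ jjufuSujfuSuj   [S → u]
jjufuSujfuSuj ⇒ jjufuuujfuSuj   [S → u]
jjufuuujfuSuj ⇒ jjufuuujfuuuj   [S → u]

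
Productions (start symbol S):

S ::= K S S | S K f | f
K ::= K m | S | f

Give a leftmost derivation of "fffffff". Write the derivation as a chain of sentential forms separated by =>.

S => KSS => SSS => SKfSS => KSSKfSS => fSSKfSS => ffSKfSS => fffKfSS => fffffSS => ffffffS => fffffff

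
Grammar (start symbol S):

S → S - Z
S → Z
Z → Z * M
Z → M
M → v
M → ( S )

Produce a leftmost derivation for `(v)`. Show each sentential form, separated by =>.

S=>Z=>M=>(S)=>(Z)=>(M)=>(v)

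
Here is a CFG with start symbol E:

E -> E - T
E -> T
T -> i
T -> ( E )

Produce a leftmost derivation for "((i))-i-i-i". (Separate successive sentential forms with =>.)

E => E-T => E-T-T => E-T-T-T => T-T-T-T => (E)-T-T-T => (T)-T-T-T => ((E))-T-T-T => ((T))-T-T-T => ((i))-T-T-T => ((i))-i-T-T => ((i))-i-i-T => ((i))-i-i-i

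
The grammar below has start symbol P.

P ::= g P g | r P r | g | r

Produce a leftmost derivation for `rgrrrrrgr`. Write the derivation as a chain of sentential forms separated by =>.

P => rPr   [P ::= r P r]
rPr => rgPgr   [P ::= g P g]
rgPgr => rgrPrgr   [P ::= r P r]
rgrPrgr => rgrrPrrgr   [P ::= r P r]
rgrrPrrgr => rgrrrrrgr   [P ::= r]

P => rPr => rgPgr => rgrPrgr => rgrrPrrgr => rgrrrrrgr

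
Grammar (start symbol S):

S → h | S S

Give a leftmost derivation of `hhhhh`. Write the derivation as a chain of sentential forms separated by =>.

S=>SS=>SSS=>hSS=>hSSS=>hSSSS=>hhSSS=>hhhSS=>hhhhS=>hhhhh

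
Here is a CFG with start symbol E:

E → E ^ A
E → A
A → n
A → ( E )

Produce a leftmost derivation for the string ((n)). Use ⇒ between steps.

E ⇒ A   [E → A]
A ⇒ (E)   [A → ( E )]
(E) ⇒ (A)   [E → A]
(A) ⇒ ((E))   [A → ( E )]
((E)) ⇒ ((A))   [E → A]
((A)) ⇒ ((n))   [A → n]

E ⇒ A ⇒ (E) ⇒ (A) ⇒ ((E)) ⇒ ((A)) ⇒ ((n))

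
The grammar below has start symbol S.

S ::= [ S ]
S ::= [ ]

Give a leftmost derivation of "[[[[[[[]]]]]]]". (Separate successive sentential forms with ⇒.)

S ⇒ [S] ⇒ [[S]] ⇒ [[[S]]] ⇒ [[[[S]]]] ⇒ [[[[[S]]]]] ⇒ [[[[[[S]]]]]] ⇒ [[[[[[[]]]]]]]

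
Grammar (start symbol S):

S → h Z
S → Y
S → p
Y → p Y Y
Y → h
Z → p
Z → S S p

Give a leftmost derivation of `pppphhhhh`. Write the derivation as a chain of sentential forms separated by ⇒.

S ⇒ Y ⇒ pYY ⇒ ppYYY ⇒ pppYYYY ⇒ ppppYYYYY ⇒ pppphYYYY ⇒ pppphhYYY ⇒ pppphhhYY ⇒ pppphhhhY ⇒ pppphhhhh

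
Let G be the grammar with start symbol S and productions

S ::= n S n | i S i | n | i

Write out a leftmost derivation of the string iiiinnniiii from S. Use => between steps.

S => iSi   [S ::= i S i]
iSi => iiSii   [S ::= i S i]
iiSii => iiiSiii   [S ::= i S i]
iiiSiii => iiiiSiiii   [S ::= i S i]
iiiiSiiii => iiiinSniiii   [S ::= n S n]
iiiinSniiii => iiiinnniiii   [S ::= n]

S => iSi => iiSii => iiiSiii => iiiiSiiii => iiiinSniiii => iiiinnniiii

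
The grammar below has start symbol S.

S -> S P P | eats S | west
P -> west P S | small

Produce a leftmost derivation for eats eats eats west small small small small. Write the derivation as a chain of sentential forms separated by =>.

S => S P P => eats S P P => eats eats S P P => eats eats eats S P P => eats eats eats S P P P P => eats eats eats west P P P P => eats eats eats west small P P P => eats eats eats west small small P P => eats eats eats west small small small P => eats eats eats west small small small small

S => S P P   [S -> S P P]
S P P => eats S P P   [S -> eats S]
eats S P P => eats eats S P P   [S -> eats S]
eats eats S P P => eats eats eats S P P   [S -> eats S]
eats eats eats S P P => eats eats eats S P P P P   [S -> S P P]
eats eats eats S P P P P => eats eats eats west P P P P   [S -> west]
eats eats eats west P P P P => eats eats eats west small P P P   [P -> small]
eats eats eats west small P P P => eats eats eats west small small P P   [P -> small]
eats eats eats west small small P P => eats eats eats west small small small P   [P -> small]
eats eats eats west small small small P => eats eats eats west small small small small   [P -> small]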